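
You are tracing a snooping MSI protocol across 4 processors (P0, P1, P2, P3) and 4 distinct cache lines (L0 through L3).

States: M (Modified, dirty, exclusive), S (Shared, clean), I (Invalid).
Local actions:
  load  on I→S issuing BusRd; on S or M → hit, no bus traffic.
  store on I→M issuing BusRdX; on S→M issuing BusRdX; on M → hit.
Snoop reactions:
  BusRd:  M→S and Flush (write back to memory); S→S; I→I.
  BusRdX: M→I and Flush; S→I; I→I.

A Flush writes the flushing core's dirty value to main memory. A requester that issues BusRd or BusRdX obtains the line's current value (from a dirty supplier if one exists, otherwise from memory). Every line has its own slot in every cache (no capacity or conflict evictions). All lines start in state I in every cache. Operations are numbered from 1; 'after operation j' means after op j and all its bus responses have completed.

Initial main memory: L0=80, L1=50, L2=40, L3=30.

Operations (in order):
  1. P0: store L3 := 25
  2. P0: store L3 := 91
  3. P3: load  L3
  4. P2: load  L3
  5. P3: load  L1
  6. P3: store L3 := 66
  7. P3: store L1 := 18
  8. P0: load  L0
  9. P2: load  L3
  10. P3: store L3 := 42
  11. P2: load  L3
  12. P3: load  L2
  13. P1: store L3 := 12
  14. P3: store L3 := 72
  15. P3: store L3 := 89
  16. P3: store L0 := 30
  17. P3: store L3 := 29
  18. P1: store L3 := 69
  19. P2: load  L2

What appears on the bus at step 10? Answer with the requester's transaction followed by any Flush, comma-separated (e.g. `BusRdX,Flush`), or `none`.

bus = BusRdX

[1] P0: store L3 := 25 | P0:M(25), P1:I, P2:I, P3:I | bus: BusRdX
[2] P0: store L3 := 91 | P0:M(91), P1:I, P2:I, P3:I | bus: none
[3] P3: load  L3 | P0:S(91), P1:I, P2:I, P3:S(91) | bus: BusRd,Flush
[4] P2: load  L3 | P0:S(91), P1:I, P2:S(91), P3:S(91) | bus: BusRd
[5] P3: load  L1 | P0:I, P1:I, P2:I, P3:S(50) | bus: BusRd
[6] P3: store L3 := 66 | P0:I, P1:I, P2:I, P3:M(66) | bus: BusRdX
[7] P3: store L1 := 18 | P0:I, P1:I, P2:I, P3:M(18) | bus: BusRdX
[8] P0: load  L0 | P0:S(80), P1:I, P2:I, P3:I | bus: BusRd
[9] P2: load  L3 | P0:I, P1:I, P2:S(66), P3:S(66) | bus: BusRd,Flush
[10] P3: store L3 := 42 | P0:I, P1:I, P2:I, P3:M(42) | bus: BusRdX
[11] P2: load  L3 | P0:I, P1:I, P2:S(42), P3:S(42) | bus: BusRd,Flush
[12] P3: load  L2 | P0:I, P1:I, P2:I, P3:S(40) | bus: BusRd
[13] P1: store L3 := 12 | P0:I, P1:M(12), P2:I, P3:I | bus: BusRdX
[14] P3: store L3 := 72 | P0:I, P1:I, P2:I, P3:M(72) | bus: BusRdX,Flush
[15] P3: store L3 := 89 | P0:I, P1:I, P2:I, P3:M(89) | bus: none
[16] P3: store L0 := 30 | P0:I, P1:I, P2:I, P3:M(30) | bus: BusRdX
[17] P3: store L3 := 29 | P0:I, P1:I, P2:I, P3:M(29) | bus: none
[18] P1: store L3 := 69 | P0:I, P1:M(69), P2:I, P3:I | bus: BusRdX,Flush
[19] P2: load  L2 | P0:I, P1:I, P2:S(40), P3:S(40) | bus: BusRd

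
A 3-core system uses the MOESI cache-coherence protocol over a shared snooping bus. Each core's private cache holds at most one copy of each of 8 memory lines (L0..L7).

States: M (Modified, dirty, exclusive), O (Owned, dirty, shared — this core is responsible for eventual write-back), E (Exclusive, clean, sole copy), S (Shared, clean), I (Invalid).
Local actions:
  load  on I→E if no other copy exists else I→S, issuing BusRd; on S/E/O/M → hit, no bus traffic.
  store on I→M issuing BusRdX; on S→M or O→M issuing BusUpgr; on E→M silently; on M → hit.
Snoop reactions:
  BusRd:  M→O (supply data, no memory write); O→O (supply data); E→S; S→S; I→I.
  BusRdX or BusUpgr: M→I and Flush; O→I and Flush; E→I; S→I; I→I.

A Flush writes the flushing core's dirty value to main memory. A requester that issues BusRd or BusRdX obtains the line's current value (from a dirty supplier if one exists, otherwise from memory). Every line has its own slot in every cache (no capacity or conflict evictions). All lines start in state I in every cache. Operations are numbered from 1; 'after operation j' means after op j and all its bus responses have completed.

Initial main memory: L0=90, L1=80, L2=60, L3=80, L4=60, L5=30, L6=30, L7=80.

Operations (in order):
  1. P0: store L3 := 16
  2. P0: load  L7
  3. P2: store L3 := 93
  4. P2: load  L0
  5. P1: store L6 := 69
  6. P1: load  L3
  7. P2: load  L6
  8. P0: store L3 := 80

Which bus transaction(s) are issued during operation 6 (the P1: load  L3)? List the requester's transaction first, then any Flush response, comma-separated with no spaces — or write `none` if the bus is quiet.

step 1: P0: store L3 := 16  ⟶  MII  (L3)  txn=BusRdX  M[L3]=80
step 2: P0: load  L7  ⟶  EII  (L7)  txn=BusRd  M[L7]=80
step 3: P2: store L3 := 93  ⟶  IIM  (L3)  txn=BusRdX+Flush  M[L3]=16
step 4: P2: load  L0  ⟶  IIE  (L0)  txn=BusRd  M[L0]=90
step 5: P1: store L6 := 69  ⟶  IMI  (L6)  txn=BusRdX  M[L6]=30
step 6: P1: load  L3  ⟶  ISO  (L3)  txn=BusRd  M[L3]=16
step 7: P2: load  L6  ⟶  IOS  (L6)  txn=BusRd  M[L6]=30
step 8: P0: store L3 := 80  ⟶  MII  (L3)  txn=BusRdX+Flush  M[L3]=93

bus = BusRd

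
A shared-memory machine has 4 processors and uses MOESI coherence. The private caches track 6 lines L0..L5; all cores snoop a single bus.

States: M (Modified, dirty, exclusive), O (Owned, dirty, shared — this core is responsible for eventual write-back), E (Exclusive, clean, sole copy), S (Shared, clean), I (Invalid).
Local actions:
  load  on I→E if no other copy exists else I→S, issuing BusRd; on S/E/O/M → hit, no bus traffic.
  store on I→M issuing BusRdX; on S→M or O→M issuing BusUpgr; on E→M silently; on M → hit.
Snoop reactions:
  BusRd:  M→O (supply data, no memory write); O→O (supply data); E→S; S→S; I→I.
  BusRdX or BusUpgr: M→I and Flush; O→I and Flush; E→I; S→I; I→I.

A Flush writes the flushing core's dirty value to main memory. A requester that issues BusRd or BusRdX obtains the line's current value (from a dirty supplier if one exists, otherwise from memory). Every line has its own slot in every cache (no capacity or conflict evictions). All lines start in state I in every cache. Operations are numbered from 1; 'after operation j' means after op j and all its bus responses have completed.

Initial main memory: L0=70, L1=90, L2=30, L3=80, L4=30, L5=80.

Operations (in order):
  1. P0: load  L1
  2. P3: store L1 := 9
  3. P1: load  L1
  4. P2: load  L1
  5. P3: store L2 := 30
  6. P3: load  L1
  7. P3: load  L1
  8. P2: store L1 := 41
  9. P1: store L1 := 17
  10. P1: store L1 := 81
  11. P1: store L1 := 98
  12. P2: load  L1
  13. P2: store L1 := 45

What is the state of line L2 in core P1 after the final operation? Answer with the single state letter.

  op1 P0: load  L1 → E/I/I/I on L1; bus BusRd; mem=90
  op2 P3: store L1 := 9 → I/I/I/M on L1; bus BusRdX; mem=90
  op3 P1: load  L1 → I/S/I/O on L1; bus BusRd; mem=90
  op4 P2: load  L1 → I/S/S/O on L1; bus BusRd; mem=90
  op5 P3: store L2 := 30 → I/I/I/M on L2; bus BusRdX; mem=30
  op6 P3: load  L1 → I/S/S/O on L1; bus (none); mem=90
  op7 P3: load  L1 → I/S/S/O on L1; bus (none); mem=90
  op8 P2: store L1 := 41 → I/I/M/I on L1; bus BusUpgr Flush; mem=9
  op9 P1: store L1 := 17 → I/M/I/I on L1; bus BusRdX Flush; mem=41
  op10 P1: store L1 := 81 → I/M/I/I on L1; bus (none); mem=41
  op11 P1: store L1 := 98 → I/M/I/I on L1; bus (none); mem=41
  op12 P2: load  L1 → I/O/S/I on L1; bus BusRd; mem=41
  op13 P2: store L1 := 45 → I/I/M/I on L1; bus BusUpgr Flush; mem=98

state = I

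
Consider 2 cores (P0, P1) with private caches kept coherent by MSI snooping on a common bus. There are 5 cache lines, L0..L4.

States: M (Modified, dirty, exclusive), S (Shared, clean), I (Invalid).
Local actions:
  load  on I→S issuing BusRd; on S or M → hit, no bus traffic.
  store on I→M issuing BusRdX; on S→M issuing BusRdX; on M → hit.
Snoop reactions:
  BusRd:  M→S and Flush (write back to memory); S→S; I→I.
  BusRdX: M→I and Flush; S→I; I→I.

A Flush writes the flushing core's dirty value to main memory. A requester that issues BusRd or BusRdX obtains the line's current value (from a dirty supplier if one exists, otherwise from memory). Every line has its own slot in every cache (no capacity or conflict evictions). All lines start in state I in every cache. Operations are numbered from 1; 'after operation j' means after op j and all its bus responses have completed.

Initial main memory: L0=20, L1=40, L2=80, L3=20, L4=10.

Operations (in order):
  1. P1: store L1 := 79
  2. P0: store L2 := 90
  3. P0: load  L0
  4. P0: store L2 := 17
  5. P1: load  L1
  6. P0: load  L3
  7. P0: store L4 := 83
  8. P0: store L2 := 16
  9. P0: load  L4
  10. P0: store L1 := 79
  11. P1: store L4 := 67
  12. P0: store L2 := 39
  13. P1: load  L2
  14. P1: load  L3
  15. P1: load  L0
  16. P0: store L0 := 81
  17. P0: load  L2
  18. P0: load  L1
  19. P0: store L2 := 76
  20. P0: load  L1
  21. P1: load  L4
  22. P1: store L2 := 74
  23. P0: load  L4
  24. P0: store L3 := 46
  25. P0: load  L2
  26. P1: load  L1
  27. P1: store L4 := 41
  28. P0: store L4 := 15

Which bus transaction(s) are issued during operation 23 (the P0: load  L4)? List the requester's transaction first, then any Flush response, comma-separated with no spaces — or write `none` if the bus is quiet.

bus = BusRd,Flush

  op1 P1: store L1 := 79 → I/M on L1; bus BusRdX; mem=40
  op2 P0: store L2 := 90 → M/I on L2; bus BusRdX; mem=80
  op3 P0: load  L0 → S/I on L0; bus BusRd; mem=20
  op4 P0: store L2 := 17 → M/I on L2; bus (none); mem=80
  op5 P1: load  L1 → I/M on L1; bus (none); mem=40
  op6 P0: load  L3 → S/I on L3; bus BusRd; mem=20
  op7 P0: store L4 := 83 → M/I on L4; bus BusRdX; mem=10
  op8 P0: store L2 := 16 → M/I on L2; bus (none); mem=80
  op9 P0: load  L4 → M/I on L4; bus (none); mem=10
  op10 P0: store L1 := 79 → M/I on L1; bus BusRdX Flush; mem=79
  op11 P1: store L4 := 67 → I/M on L4; bus BusRdX Flush; mem=83
  op12 P0: store L2 := 39 → M/I on L2; bus (none); mem=80
  op13 P1: load  L2 → S/S on L2; bus BusRd Flush; mem=39
  op14 P1: load  L3 → S/S on L3; bus BusRd; mem=20
  op15 P1: load  L0 → S/S on L0; bus BusRd; mem=20
  op16 P0: store L0 := 81 → M/I on L0; bus BusRdX; mem=20
  op17 P0: load  L2 → S/S on L2; bus (none); mem=39
  op18 P0: load  L1 → M/I on L1; bus (none); mem=79
  op19 P0: store L2 := 76 → M/I on L2; bus BusRdX; mem=39
  op20 P0: load  L1 → M/I on L1; bus (none); mem=79
  op21 P1: load  L4 → I/M on L4; bus (none); mem=83
  op22 P1: store L2 := 74 → I/M on L2; bus BusRdX Flush; mem=76
  op23 P0: load  L4 → S/S on L4; bus BusRd Flush; mem=67
  op24 P0: store L3 := 46 → M/I on L3; bus BusRdX; mem=20
  op25 P0: load  L2 → S/S on L2; bus BusRd Flush; mem=74
  op26 P1: load  L1 → S/S on L1; bus BusRd Flush; mem=79
  op27 P1: store L4 := 41 → I/M on L4; bus BusRdX; mem=67
  op28 P0: store L4 := 15 → M/I on L4; bus BusRdX Flush; mem=41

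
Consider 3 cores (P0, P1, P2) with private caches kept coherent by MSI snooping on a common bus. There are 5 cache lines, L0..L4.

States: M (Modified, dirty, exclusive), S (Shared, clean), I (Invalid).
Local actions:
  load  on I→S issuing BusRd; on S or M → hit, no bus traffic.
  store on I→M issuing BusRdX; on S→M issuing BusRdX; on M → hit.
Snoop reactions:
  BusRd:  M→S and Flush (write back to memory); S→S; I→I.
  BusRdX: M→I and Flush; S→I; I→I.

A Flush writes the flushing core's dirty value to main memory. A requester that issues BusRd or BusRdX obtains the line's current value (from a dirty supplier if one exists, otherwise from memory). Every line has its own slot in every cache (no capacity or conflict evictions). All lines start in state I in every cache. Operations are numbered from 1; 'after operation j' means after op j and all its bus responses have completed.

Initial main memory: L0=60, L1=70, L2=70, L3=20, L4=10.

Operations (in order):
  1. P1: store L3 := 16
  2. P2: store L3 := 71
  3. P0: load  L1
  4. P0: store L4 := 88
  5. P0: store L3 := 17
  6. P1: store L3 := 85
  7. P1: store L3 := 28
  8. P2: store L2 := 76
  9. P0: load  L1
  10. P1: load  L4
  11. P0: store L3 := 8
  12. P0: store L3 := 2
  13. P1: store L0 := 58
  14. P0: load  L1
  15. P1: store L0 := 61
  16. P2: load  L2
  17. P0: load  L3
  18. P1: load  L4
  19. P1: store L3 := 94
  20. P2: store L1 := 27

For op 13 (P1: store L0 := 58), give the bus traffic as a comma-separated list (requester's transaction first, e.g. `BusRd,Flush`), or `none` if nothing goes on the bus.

bus = BusRdX

  op1 P1: store L3 := 16 → I/M/I on L3; bus BusRdX; mem=20
  op2 P2: store L3 := 71 → I/I/M on L3; bus BusRdX Flush; mem=16
  op3 P0: load  L1 → S/I/I on L1; bus BusRd; mem=70
  op4 P0: store L4 := 88 → M/I/I on L4; bus BusRdX; mem=10
  op5 P0: store L3 := 17 → M/I/I on L3; bus BusRdX Flush; mem=71
  op6 P1: store L3 := 85 → I/M/I on L3; bus BusRdX Flush; mem=17
  op7 P1: store L3 := 28 → I/M/I on L3; bus (none); mem=17
  op8 P2: store L2 := 76 → I/I/M on L2; bus BusRdX; mem=70
  op9 P0: load  L1 → S/I/I on L1; bus (none); mem=70
  op10 P1: load  L4 → S/S/I on L4; bus BusRd Flush; mem=88
  op11 P0: store L3 := 8 → M/I/I on L3; bus BusRdX Flush; mem=28
  op12 P0: store L3 := 2 → M/I/I on L3; bus (none); mem=28
  op13 P1: store L0 := 58 → I/M/I on L0; bus BusRdX; mem=60
  op14 P0: load  L1 → S/I/I on L1; bus (none); mem=70
  op15 P1: store L0 := 61 → I/M/I on L0; bus (none); mem=60
  op16 P2: load  L2 → I/I/M on L2; bus (none); mem=70
  op17 P0: load  L3 → M/I/I on L3; bus (none); mem=28
  op18 P1: load  L4 → S/S/I on L4; bus (none); mem=88
  op19 P1: store L3 := 94 → I/M/I on L3; bus BusRdX Flush; mem=2
  op20 P2: store L1 := 27 → I/I/M on L1; bus BusRdX; mem=70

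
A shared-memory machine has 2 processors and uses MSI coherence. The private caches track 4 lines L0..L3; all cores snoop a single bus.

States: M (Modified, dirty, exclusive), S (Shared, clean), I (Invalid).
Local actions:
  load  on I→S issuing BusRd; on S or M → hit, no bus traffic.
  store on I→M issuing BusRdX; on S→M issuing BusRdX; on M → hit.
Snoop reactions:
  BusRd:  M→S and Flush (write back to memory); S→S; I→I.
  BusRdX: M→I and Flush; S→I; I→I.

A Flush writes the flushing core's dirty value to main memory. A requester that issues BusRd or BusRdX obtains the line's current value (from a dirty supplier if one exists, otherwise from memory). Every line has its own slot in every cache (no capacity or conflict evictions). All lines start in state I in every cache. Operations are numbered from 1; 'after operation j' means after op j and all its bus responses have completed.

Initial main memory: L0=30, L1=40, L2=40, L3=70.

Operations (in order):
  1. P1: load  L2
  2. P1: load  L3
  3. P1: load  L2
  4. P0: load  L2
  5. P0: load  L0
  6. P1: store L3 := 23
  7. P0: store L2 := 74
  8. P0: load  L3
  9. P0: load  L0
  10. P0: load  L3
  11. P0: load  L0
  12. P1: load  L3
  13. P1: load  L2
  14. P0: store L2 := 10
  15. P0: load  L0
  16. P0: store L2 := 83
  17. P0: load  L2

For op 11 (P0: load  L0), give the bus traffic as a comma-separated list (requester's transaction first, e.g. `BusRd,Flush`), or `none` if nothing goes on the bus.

[1] P1: load  L2 | P0:I, P1:S(40) | bus: BusRd
[2] P1: load  L3 | P0:I, P1:S(70) | bus: BusRd
[3] P1: load  L2 | P0:I, P1:S(40) | bus: none
[4] P0: load  L2 | P0:S(40), P1:S(40) | bus: BusRd
[5] P0: load  L0 | P0:S(30), P1:I | bus: BusRd
[6] P1: store L3 := 23 | P0:I, P1:M(23) | bus: BusRdX
[7] P0: store L2 := 74 | P0:M(74), P1:I | bus: BusRdX
[8] P0: load  L3 | P0:S(23), P1:S(23) | bus: BusRd,Flush
[9] P0: load  L0 | P0:S(30), P1:I | bus: none
[10] P0: load  L3 | P0:S(23), P1:S(23) | bus: none
[11] P0: load  L0 | P0:S(30), P1:I | bus: none
[12] P1: load  L3 | P0:S(23), P1:S(23) | bus: none
[13] P1: load  L2 | P0:S(74), P1:S(74) | bus: BusRd,Flush
[14] P0: store L2 := 10 | P0:M(10), P1:I | bus: BusRdX
[15] P0: load  L0 | P0:S(30), P1:I | bus: none
[16] P0: store L2 := 83 | P0:M(83), P1:I | bus: none
[17] P0: load  L2 | P0:M(83), P1:I | bus: none

bus = none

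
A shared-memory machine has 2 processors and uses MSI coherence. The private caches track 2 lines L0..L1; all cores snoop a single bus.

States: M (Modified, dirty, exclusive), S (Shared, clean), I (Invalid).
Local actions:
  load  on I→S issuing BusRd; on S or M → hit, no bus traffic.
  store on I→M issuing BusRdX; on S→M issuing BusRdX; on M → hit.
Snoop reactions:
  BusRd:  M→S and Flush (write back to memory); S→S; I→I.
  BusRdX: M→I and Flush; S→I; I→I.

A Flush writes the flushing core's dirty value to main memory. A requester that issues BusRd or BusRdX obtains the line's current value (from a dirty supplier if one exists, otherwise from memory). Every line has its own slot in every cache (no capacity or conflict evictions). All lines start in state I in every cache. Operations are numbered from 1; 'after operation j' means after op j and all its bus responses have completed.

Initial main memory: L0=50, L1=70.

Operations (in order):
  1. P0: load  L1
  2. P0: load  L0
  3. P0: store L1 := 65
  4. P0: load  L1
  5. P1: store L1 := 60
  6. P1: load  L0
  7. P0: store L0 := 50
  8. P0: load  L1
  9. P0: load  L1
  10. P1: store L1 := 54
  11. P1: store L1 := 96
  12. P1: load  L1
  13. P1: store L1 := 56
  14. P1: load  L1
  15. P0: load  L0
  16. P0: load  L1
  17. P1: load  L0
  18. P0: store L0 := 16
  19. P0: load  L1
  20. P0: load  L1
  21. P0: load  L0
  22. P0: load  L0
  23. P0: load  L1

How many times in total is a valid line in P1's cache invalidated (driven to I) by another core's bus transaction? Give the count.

1. P0: load  L1  bus=[BusRd]  L1: P0=S P1=I  mem[L1]=70
2. P0: load  L0  bus=[BusRd]  L0: P0=S P1=I  mem[L0]=50
3. P0: store L1 := 65  bus=[BusRdX]  L1: P0=M P1=I  mem[L1]=70
4. P0: load  L1  bus=[-]  L1: P0=M P1=I  mem[L1]=70
5. P1: store L1 := 60  bus=[BusRdX,Flush]  L1: P0=I P1=M  mem[L1]=65
6. P1: load  L0  bus=[BusRd]  L0: P0=S P1=S  mem[L0]=50
7. P0: store L0 := 50  bus=[BusRdX]  L0: P0=M P1=I  mem[L0]=50
8. P0: load  L1  bus=[BusRd,Flush]  L1: P0=S P1=S  mem[L1]=60
9. P0: load  L1  bus=[-]  L1: P0=S P1=S  mem[L1]=60
10. P1: store L1 := 54  bus=[BusRdX]  L1: P0=I P1=M  mem[L1]=60
11. P1: store L1 := 96  bus=[-]  L1: P0=I P1=M  mem[L1]=60
12. P1: load  L1  bus=[-]  L1: P0=I P1=M  mem[L1]=60
13. P1: store L1 := 56  bus=[-]  L1: P0=I P1=M  mem[L1]=60
14. P1: load  L1  bus=[-]  L1: P0=I P1=M  mem[L1]=60
15. P0: load  L0  bus=[-]  L0: P0=M P1=I  mem[L0]=50
16. P0: load  L1  bus=[BusRd,Flush]  L1: P0=S P1=S  mem[L1]=56
17. P1: load  L0  bus=[BusRd,Flush]  L0: P0=S P1=S  mem[L0]=50
18. P0: store L0 := 16  bus=[BusRdX]  L0: P0=M P1=I  mem[L0]=50
19. P0: load  L1  bus=[-]  L1: P0=S P1=S  mem[L1]=56
20. P0: load  L1  bus=[-]  L1: P0=S P1=S  mem[L1]=56
21. P0: load  L0  bus=[-]  L0: P0=M P1=I  mem[L0]=50
22. P0: load  L0  bus=[-]  L0: P0=M P1=I  mem[L0]=50
23. P0: load  L1  bus=[-]  L1: P0=S P1=S  mem[L1]=56

invalidations = 2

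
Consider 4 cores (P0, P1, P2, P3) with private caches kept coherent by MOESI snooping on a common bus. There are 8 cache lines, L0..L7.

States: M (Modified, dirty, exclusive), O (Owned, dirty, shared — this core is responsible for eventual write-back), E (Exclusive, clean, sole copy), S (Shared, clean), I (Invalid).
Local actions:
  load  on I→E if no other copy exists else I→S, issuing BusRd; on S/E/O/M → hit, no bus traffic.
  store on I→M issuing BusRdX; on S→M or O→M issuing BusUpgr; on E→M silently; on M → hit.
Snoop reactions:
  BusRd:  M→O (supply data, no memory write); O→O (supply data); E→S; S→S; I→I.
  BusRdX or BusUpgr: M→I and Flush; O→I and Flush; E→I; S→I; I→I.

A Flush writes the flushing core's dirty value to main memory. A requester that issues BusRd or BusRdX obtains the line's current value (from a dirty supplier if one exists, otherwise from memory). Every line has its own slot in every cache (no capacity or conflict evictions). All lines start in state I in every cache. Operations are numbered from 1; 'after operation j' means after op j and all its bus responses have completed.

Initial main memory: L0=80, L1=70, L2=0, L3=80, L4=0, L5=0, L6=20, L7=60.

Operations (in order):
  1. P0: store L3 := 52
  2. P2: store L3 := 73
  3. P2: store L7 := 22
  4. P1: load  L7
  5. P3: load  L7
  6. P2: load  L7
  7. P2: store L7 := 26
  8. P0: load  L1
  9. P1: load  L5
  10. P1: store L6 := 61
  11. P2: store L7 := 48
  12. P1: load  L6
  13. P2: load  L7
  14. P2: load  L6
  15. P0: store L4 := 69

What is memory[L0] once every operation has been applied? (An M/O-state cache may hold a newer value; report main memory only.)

step 1: P0: store L3 := 52  ⟶  MIII  (L3)  txn=BusRdX  M[L3]=80
step 2: P2: store L3 := 73  ⟶  IIMI  (L3)  txn=BusRdX+Flush  M[L3]=52
step 3: P2: store L7 := 22  ⟶  IIMI  (L7)  txn=BusRdX  M[L7]=60
step 4: P1: load  L7  ⟶  ISOI  (L7)  txn=BusRd  M[L7]=60
step 5: P3: load  L7  ⟶  ISOS  (L7)  txn=BusRd  M[L7]=60
step 6: P2: load  L7  ⟶  ISOS  (L7)  txn=∅  M[L7]=60
step 7: P2: store L7 := 26  ⟶  IIMI  (L7)  txn=BusUpgr  M[L7]=60
step 8: P0: load  L1  ⟶  EIII  (L1)  txn=BusRd  M[L1]=70
step 9: P1: load  L5  ⟶  IEII  (L5)  txn=BusRd  M[L5]=0
step 10: P1: store L6 := 61  ⟶  IMII  (L6)  txn=BusRdX  M[L6]=20
step 11: P2: store L7 := 48  ⟶  IIMI  (L7)  txn=∅  M[L7]=60
step 12: P1: load  L6  ⟶  IMII  (L6)  txn=∅  M[L6]=20
step 13: P2: load  L7  ⟶  IIMI  (L7)  txn=∅  M[L7]=60
step 14: P2: load  L6  ⟶  IOSI  (L6)  txn=BusRd  M[L6]=20
step 15: P0: store L4 := 69  ⟶  MIII  (L4)  txn=BusRdX  M[L4]=0

memory[L0] = 80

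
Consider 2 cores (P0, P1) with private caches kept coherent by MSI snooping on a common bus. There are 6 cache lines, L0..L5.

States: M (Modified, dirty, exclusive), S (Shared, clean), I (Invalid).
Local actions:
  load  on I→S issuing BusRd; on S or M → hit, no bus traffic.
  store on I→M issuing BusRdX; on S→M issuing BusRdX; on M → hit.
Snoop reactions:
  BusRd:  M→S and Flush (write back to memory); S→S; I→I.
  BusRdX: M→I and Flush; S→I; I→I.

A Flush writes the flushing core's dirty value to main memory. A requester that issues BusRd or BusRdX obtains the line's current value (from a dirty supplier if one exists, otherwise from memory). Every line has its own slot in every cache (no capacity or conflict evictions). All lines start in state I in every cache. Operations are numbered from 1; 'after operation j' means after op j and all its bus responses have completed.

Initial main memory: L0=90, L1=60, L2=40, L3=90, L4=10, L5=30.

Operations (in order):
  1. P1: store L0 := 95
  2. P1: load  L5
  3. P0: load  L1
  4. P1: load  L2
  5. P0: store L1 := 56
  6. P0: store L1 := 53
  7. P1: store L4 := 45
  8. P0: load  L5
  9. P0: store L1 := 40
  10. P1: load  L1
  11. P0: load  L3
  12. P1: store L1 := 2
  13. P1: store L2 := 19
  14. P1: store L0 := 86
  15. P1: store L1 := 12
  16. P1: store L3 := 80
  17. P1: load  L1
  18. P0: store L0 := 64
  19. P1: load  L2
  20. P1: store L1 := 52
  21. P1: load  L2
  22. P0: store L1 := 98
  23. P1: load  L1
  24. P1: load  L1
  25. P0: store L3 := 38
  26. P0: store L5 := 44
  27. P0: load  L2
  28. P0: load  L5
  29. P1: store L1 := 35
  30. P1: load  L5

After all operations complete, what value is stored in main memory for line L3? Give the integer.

memory[L3] = 80

step 1: P1: store L0 := 95  ⟶  IM  (L0)  txn=BusRdX  M[L0]=90
step 2: P1: load  L5  ⟶  IS  (L5)  txn=BusRd  M[L5]=30
step 3: P0: load  L1  ⟶  SI  (L1)  txn=BusRd  M[L1]=60
step 4: P1: load  L2  ⟶  IS  (L2)  txn=BusRd  M[L2]=40
step 5: P0: store L1 := 56  ⟶  MI  (L1)  txn=BusRdX  M[L1]=60
step 6: P0: store L1 := 53  ⟶  MI  (L1)  txn=∅  M[L1]=60
step 7: P1: store L4 := 45  ⟶  IM  (L4)  txn=BusRdX  M[L4]=10
step 8: P0: load  L5  ⟶  SS  (L5)  txn=BusRd  M[L5]=30
step 9: P0: store L1 := 40  ⟶  MI  (L1)  txn=∅  M[L1]=60
step 10: P1: load  L1  ⟶  SS  (L1)  txn=BusRd+Flush  M[L1]=40
step 11: P0: load  L3  ⟶  SI  (L3)  txn=BusRd  M[L3]=90
step 12: P1: store L1 := 2  ⟶  IM  (L1)  txn=BusRdX  M[L1]=40
step 13: P1: store L2 := 19  ⟶  IM  (L2)  txn=BusRdX  M[L2]=40
step 14: P1: store L0 := 86  ⟶  IM  (L0)  txn=∅  M[L0]=90
step 15: P1: store L1 := 12  ⟶  IM  (L1)  txn=∅  M[L1]=40
step 16: P1: store L3 := 80  ⟶  IM  (L3)  txn=BusRdX  M[L3]=90
step 17: P1: load  L1  ⟶  IM  (L1)  txn=∅  M[L1]=40
step 18: P0: store L0 := 64  ⟶  MI  (L0)  txn=BusRdX+Flush  M[L0]=86
step 19: P1: load  L2  ⟶  IM  (L2)  txn=∅  M[L2]=40
step 20: P1: store L1 := 52  ⟶  IM  (L1)  txn=∅  M[L1]=40
step 21: P1: load  L2  ⟶  IM  (L2)  txn=∅  M[L2]=40
step 22: P0: store L1 := 98  ⟶  MI  (L1)  txn=BusRdX+Flush  M[L1]=52
step 23: P1: load  L1  ⟶  SS  (L1)  txn=BusRd+Flush  M[L1]=98
step 24: P1: load  L1  ⟶  SS  (L1)  txn=∅  M[L1]=98
step 25: P0: store L3 := 38  ⟶  MI  (L3)  txn=BusRdX+Flush  M[L3]=80
step 26: P0: store L5 := 44  ⟶  MI  (L5)  txn=BusRdX  M[L5]=30
step 27: P0: load  L2  ⟶  SS  (L2)  txn=BusRd+Flush  M[L2]=19
step 28: P0: load  L5  ⟶  MI  (L5)  txn=∅  M[L5]=30
step 29: P1: store L1 := 35  ⟶  IM  (L1)  txn=BusRdX  M[L1]=98
step 30: P1: load  L5  ⟶  SS  (L5)  txn=BusRd+Flush  M[L5]=44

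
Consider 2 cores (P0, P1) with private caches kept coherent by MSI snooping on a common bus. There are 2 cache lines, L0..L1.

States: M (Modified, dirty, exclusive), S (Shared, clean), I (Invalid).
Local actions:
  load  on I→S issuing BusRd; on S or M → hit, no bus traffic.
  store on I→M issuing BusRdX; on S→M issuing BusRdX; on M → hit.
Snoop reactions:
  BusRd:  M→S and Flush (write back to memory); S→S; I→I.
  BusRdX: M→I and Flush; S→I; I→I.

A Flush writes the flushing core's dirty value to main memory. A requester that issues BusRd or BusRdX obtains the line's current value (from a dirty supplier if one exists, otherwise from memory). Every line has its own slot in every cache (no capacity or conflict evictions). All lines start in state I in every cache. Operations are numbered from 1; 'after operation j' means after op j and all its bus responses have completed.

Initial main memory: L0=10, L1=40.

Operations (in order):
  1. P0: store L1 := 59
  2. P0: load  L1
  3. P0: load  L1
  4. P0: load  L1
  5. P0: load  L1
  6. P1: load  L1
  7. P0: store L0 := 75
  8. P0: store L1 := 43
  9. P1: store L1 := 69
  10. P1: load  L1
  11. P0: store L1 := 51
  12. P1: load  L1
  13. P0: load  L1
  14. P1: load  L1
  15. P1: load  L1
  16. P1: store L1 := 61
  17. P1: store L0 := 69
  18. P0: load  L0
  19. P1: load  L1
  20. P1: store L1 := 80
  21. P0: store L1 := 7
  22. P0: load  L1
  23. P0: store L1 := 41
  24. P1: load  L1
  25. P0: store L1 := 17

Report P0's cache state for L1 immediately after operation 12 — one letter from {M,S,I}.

1. P0: store L1 := 59  bus=[BusRdX]  L1: P0=M P1=I  mem[L1]=40
2. P0: load  L1  bus=[-]  L1: P0=M P1=I  mem[L1]=40
3. P0: load  L1  bus=[-]  L1: P0=M P1=I  mem[L1]=40
4. P0: load  L1  bus=[-]  L1: P0=M P1=I  mem[L1]=40
5. P0: load  L1  bus=[-]  L1: P0=M P1=I  mem[L1]=40
6. P1: load  L1  bus=[BusRd,Flush]  L1: P0=S P1=S  mem[L1]=59
7. P0: store L0 := 75  bus=[BusRdX]  L0: P0=M P1=I  mem[L0]=10
8. P0: store L1 := 43  bus=[BusRdX]  L1: P0=M P1=I  mem[L1]=59
9. P1: store L1 := 69  bus=[BusRdX,Flush]  L1: P0=I P1=M  mem[L1]=43
10. P1: load  L1  bus=[-]  L1: P0=I P1=M  mem[L1]=43
11. P0: store L1 := 51  bus=[BusRdX,Flush]  L1: P0=M P1=I  mem[L1]=69
12. P1: load  L1  bus=[BusRd,Flush]  L1: P0=S P1=S  mem[L1]=51
13. P0: load  L1  bus=[-]  L1: P0=S P1=S  mem[L1]=51
14. P1: load  L1  bus=[-]  L1: P0=S P1=S  mem[L1]=51
15. P1: load  L1  bus=[-]  L1: P0=S P1=S  mem[L1]=51
16. P1: store L1 := 61  bus=[BusRdX]  L1: P0=I P1=M  mem[L1]=51
17. P1: store L0 := 69  bus=[BusRdX,Flush]  L0: P0=I P1=M  mem[L0]=75
18. P0: load  L0  bus=[BusRd,Flush]  L0: P0=S P1=S  mem[L0]=69
19. P1: load  L1  bus=[-]  L1: P0=I P1=M  mem[L1]=51
20. P1: store L1 := 80  bus=[-]  L1: P0=I P1=M  mem[L1]=51
21. P0: store L1 := 7  bus=[BusRdX,Flush]  L1: P0=M P1=I  mem[L1]=80
22. P0: load  L1  bus=[-]  L1: P0=M P1=I  mem[L1]=80
23. P0: store L1 := 41  bus=[-]  L1: P0=M P1=I  mem[L1]=80
24. P1: load  L1  bus=[BusRd,Flush]  L1: P0=S P1=S  mem[L1]=41
25. P0: store L1 := 17  bus=[BusRdX]  L1: P0=M P1=I  mem[L1]=41

state = S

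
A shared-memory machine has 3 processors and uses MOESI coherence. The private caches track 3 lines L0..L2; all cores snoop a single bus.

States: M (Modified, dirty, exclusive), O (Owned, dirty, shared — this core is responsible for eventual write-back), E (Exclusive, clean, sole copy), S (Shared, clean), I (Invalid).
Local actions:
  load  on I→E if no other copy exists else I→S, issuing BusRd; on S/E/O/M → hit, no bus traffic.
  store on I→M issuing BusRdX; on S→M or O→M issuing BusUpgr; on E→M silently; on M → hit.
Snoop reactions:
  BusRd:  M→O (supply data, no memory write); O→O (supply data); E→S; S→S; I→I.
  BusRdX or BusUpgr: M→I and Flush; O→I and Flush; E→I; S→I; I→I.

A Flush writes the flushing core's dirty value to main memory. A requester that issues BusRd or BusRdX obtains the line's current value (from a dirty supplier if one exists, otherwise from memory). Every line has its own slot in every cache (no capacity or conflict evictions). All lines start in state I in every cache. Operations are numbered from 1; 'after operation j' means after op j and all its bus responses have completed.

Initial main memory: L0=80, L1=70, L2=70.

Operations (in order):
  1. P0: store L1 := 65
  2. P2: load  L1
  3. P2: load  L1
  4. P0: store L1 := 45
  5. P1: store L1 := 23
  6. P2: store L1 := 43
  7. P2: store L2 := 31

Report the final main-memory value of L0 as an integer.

[1] P0: store L1 := 65 | P0:M(65), P1:I, P2:I | bus: BusRdX
[2] P2: load  L1 | P0:O(65), P1:I, P2:S(65) | bus: BusRd
[3] P2: load  L1 | P0:O(65), P1:I, P2:S(65) | bus: none
[4] P0: store L1 := 45 | P0:M(45), P1:I, P2:I | bus: BusUpgr
[5] P1: store L1 := 23 | P0:I, P1:M(23), P2:I | bus: BusRdX,Flush
[6] P2: store L1 := 43 | P0:I, P1:I, P2:M(43) | bus: BusRdX,Flush
[7] P2: store L2 := 31 | P0:I, P1:I, P2:M(31) | bus: BusRdX

memory[L0] = 80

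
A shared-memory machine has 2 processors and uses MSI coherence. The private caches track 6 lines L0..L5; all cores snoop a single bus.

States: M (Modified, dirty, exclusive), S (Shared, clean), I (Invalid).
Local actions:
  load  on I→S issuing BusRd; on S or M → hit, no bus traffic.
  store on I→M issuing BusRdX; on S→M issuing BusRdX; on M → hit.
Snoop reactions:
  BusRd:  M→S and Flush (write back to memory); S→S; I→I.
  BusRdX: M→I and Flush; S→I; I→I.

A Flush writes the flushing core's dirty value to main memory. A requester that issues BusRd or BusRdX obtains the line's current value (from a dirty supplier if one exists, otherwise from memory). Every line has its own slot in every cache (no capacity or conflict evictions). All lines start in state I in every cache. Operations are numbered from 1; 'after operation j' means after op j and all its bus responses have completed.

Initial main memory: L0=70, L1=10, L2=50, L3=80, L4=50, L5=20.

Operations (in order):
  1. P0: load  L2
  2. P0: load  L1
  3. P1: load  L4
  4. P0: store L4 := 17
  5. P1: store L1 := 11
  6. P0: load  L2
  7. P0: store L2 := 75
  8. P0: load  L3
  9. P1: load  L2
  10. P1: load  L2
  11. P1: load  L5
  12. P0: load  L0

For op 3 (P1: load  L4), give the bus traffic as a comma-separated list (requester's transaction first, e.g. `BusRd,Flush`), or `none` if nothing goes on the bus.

bus = BusRd

  op1 P0: load  L2 → S/I on L2; bus BusRd; mem=50
  op2 P0: load  L1 → S/I on L1; bus BusRd; mem=10
  op3 P1: load  L4 → I/S on L4; bus BusRd; mem=50
  op4 P0: store L4 := 17 → M/I on L4; bus BusRdX; mem=50
  op5 P1: store L1 := 11 → I/M on L1; bus BusRdX; mem=10
  op6 P0: load  L2 → S/I on L2; bus (none); mem=50
  op7 P0: store L2 := 75 → M/I on L2; bus BusRdX; mem=50
  op8 P0: load  L3 → S/I on L3; bus BusRd; mem=80
  op9 P1: load  L2 → S/S on L2; bus BusRd Flush; mem=75
  op10 P1: load  L2 → S/S on L2; bus (none); mem=75
  op11 P1: load  L5 → I/S on L5; bus BusRd; mem=20
  op12 P0: load  L0 → S/I on L0; bus BusRd; mem=70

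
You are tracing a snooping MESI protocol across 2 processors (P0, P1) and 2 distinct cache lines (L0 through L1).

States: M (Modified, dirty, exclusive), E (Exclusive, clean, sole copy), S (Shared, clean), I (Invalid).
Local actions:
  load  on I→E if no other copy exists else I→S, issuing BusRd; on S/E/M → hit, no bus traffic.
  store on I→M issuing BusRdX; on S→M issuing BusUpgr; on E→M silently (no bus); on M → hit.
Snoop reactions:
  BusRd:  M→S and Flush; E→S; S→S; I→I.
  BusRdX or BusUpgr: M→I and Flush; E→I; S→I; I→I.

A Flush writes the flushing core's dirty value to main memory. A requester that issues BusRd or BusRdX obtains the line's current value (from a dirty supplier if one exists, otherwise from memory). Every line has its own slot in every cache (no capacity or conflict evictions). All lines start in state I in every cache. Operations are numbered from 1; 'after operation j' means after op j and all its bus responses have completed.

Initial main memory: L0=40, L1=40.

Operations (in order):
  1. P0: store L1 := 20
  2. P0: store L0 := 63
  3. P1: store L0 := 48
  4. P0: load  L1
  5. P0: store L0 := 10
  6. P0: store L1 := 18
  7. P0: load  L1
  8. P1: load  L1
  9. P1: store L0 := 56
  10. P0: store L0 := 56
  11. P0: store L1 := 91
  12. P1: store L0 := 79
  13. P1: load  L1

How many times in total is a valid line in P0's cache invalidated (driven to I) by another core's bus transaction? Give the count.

  op1 P0: store L1 := 20 → M/I on L1; bus BusRdX; mem=40
  op2 P0: store L0 := 63 → M/I on L0; bus BusRdX; mem=40
  op3 P1: store L0 := 48 → I/M on L0; bus BusRdX Flush; mem=63
  op4 P0: load  L1 → M/I on L1; bus (none); mem=40
  op5 P0: store L0 := 10 → M/I on L0; bus BusRdX Flush; mem=48
  op6 P0: store L1 := 18 → M/I on L1; bus (none); mem=40
  op7 P0: load  L1 → M/I on L1; bus (none); mem=40
  op8 P1: load  L1 → S/S on L1; bus BusRd Flush; mem=18
  op9 P1: store L0 := 56 → I/M on L0; bus BusRdX Flush; mem=10
  op10 P0: store L0 := 56 → M/I on L0; bus BusRdX Flush; mem=56
  op11 P0: store L1 := 91 → M/I on L1; bus BusUpgr; mem=18
  op12 P1: store L0 := 79 → I/M on L0; bus BusRdX Flush; mem=56
  op13 P1: load  L1 → S/S on L1; bus BusRd Flush; mem=91

invalidations = 3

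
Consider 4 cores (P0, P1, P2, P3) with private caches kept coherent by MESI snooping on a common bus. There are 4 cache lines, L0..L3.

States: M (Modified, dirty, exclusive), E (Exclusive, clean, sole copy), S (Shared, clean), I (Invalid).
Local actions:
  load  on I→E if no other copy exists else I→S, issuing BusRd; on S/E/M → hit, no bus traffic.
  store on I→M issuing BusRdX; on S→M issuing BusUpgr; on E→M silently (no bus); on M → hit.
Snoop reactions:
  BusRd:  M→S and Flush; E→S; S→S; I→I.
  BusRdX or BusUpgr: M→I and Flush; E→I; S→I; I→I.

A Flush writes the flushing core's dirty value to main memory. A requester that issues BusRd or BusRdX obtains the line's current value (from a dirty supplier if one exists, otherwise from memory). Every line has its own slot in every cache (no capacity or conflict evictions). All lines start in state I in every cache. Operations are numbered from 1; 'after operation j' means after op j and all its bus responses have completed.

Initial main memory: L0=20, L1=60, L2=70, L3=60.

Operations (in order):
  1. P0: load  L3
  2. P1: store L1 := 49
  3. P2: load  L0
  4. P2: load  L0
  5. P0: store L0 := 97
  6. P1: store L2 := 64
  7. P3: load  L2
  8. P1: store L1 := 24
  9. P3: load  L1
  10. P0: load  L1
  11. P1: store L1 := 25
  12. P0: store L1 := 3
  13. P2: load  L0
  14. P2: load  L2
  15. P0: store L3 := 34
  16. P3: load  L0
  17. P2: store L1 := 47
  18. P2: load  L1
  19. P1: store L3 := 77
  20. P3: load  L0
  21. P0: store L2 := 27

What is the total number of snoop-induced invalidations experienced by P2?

  op1 P0: load  L3 → E/I/I/I on L3; bus BusRd; mem=60
  op2 P1: store L1 := 49 → I/M/I/I on L1; bus BusRdX; mem=60
  op3 P2: load  L0 → I/I/E/I on L0; bus BusRd; mem=20
  op4 P2: load  L0 → I/I/E/I on L0; bus (none); mem=20
  op5 P0: store L0 := 97 → M/I/I/I on L0; bus BusRdX; mem=20
  op6 P1: store L2 := 64 → I/M/I/I on L2; bus BusRdX; mem=70
  op7 P3: load  L2 → I/S/I/S on L2; bus BusRd Flush; mem=64
  op8 P1: store L1 := 24 → I/M/I/I on L1; bus (none); mem=60
  op9 P3: load  L1 → I/S/I/S on L1; bus BusRd Flush; mem=24
  op10 P0: load  L1 → S/S/I/S on L1; bus BusRd; mem=24
  op11 P1: store L1 := 25 → I/M/I/I on L1; bus BusUpgr; mem=24
  op12 P0: store L1 := 3 → M/I/I/I on L1; bus BusRdX Flush; mem=25
  op13 P2: load  L0 → S/I/S/I on L0; bus BusRd Flush; mem=97
  op14 P2: load  L2 → I/S/S/S on L2; bus BusRd; mem=64
  op15 P0: store L3 := 34 → M/I/I/I on L3; bus (none); mem=60
  op16 P3: load  L0 → S/I/S/S on L0; bus BusRd; mem=97
  op17 P2: store L1 := 47 → I/I/M/I on L1; bus BusRdX Flush; mem=3
  op18 P2: load  L1 → I/I/M/I on L1; bus (none); mem=3
  op19 P1: store L3 := 77 → I/M/I/I on L3; bus BusRdX Flush; mem=34
  op20 P3: load  L0 → S/I/S/S on L0; bus (none); mem=97
  op21 P0: store L2 := 27 → M/I/I/I on L2; bus BusRdX; mem=64

invalidations = 2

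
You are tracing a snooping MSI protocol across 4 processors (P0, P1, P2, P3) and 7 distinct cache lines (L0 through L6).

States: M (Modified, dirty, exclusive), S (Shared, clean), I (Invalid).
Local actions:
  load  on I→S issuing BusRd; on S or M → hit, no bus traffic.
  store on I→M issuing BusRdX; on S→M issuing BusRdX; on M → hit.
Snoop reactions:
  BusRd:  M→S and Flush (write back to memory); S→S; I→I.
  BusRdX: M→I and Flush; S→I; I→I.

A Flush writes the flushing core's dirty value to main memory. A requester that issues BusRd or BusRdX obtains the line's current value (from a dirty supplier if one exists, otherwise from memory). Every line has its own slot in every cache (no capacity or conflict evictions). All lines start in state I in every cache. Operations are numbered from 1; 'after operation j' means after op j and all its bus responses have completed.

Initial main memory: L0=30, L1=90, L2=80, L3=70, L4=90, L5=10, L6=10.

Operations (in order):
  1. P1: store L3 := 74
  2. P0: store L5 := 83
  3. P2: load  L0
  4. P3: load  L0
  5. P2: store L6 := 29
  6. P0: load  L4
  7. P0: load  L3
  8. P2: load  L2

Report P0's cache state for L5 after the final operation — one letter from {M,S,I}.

state = M

step 1: P1: store L3 := 74  ⟶  IMII  (L3)  txn=BusRdX  M[L3]=70
step 2: P0: store L5 := 83  ⟶  MIII  (L5)  txn=BusRdX  M[L5]=10
step 3: P2: load  L0  ⟶  IISI  (L0)  txn=BusRd  M[L0]=30
step 4: P3: load  L0  ⟶  IISS  (L0)  txn=BusRd  M[L0]=30
step 5: P2: store L6 := 29  ⟶  IIMI  (L6)  txn=BusRdX  M[L6]=10
step 6: P0: load  L4  ⟶  SIII  (L4)  txn=BusRd  M[L4]=90
step 7: P0: load  L3  ⟶  SSII  (L3)  txn=BusRd+Flush  M[L3]=74
step 8: P2: load  L2  ⟶  IISI  (L2)  txn=BusRd  M[L2]=80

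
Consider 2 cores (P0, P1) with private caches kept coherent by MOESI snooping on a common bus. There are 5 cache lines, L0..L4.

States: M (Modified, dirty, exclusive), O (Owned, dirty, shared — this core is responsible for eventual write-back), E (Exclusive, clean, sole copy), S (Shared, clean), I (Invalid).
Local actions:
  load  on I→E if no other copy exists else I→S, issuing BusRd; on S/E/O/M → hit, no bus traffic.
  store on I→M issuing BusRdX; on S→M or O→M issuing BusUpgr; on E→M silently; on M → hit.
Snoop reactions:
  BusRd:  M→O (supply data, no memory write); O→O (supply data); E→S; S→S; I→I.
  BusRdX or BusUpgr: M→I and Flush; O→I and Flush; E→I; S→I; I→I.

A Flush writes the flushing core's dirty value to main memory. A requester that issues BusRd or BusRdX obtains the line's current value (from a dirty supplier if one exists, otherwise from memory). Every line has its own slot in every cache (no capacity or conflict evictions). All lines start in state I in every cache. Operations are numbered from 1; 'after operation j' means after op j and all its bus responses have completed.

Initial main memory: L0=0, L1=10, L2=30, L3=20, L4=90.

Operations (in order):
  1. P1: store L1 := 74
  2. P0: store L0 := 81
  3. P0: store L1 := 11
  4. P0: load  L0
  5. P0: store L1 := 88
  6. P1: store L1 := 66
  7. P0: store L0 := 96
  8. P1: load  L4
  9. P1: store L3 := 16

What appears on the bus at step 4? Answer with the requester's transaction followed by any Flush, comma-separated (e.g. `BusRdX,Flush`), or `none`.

1. P1: store L1 := 74  bus=[BusRdX]  L1: P0=I P1=M  mem[L1]=10
2. P0: store L0 := 81  bus=[BusRdX]  L0: P0=M P1=I  mem[L0]=0
3. P0: store L1 := 11  bus=[BusRdX,Flush]  L1: P0=M P1=I  mem[L1]=74
4. P0: load  L0  bus=[-]  L0: P0=M P1=I  mem[L0]=0
5. P0: store L1 := 88  bus=[-]  L1: P0=M P1=I  mem[L1]=74
6. P1: store L1 := 66  bus=[BusRdX,Flush]  L1: P0=I P1=M  mem[L1]=88
7. P0: store L0 := 96  bus=[-]  L0: P0=M P1=I  mem[L0]=0
8. P1: load  L4  bus=[BusRd]  L4: P0=I P1=E  mem[L4]=90
9. P1: store L3 := 16  bus=[BusRdX]  L3: P0=I P1=M  mem[L3]=20

bus = none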